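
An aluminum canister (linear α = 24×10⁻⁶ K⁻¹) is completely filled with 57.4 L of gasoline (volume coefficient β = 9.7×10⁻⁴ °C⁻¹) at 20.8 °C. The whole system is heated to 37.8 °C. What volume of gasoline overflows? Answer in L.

The canister also expands: β_container ≈ 3α = 7.2×10⁻⁵ /K
Net overflow = V₀(β_liq − 3α_cont)ΔT
β − 3α = 9.70×10⁻⁴ − 7.2×10⁻⁵ = 8.98×10⁻⁴ /K; ΔT = 17.0 K
ΔV = 57.4 × 8.98×10⁻⁴ × 17.0 = 0.876 L

0.876 L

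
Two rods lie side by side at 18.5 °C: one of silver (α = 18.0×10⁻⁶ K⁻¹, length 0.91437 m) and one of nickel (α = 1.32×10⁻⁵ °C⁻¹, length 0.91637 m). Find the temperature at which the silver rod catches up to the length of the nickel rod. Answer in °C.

T = 476.9 °C

Equal length when α₁L₁ΔT − α₂L₂ΔT = L₂ − L₁ = 2.00×10⁻³ m
α₁L₁ = 1.645866×10⁻⁵, α₂L₂ = 1.2096084×10⁻⁵ → Δ(αL) = 4.362576×10⁻⁶ m/K
ΔT = 2.00×10⁻³ / 4.362576×10⁻⁶ = 458.445 K, so T = 18.5 + 458.445 = 476.945 °C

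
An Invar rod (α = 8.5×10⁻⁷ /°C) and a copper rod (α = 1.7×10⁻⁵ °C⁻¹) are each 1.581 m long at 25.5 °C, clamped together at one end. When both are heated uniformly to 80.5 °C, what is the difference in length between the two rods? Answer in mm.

ΔT = 55.0 K
Invar: ΔL = 8.5×10⁻⁷ × 1.581 m × 55.0 = 7.3912×10⁻⁵ m = 0.073912 mm
copper: ΔL = 1.7×10⁻⁵ × 1.581 m × 55.0 = 1.4782×10⁻³ m = 1.4782 mm
difference = 1.4782 − 0.073912 = 1.404288 mm

1.40 mm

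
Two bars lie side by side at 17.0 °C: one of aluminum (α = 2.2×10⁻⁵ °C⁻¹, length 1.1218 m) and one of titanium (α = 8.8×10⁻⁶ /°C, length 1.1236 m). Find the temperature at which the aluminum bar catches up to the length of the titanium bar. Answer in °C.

T = 138.7 °C

L₁(1 + α₁ΔT) = L₂(1 + α₂ΔT) ⇒ ΔT = (L₂ − L₁)/(α₁L₁ − α₂L₂)
L₂ − L₁ = 1.1236 − 1.1218 = 1.80×10⁻³ m
α₁L₁ − α₂L₂ = 2.2×10⁻⁵×1.1218 − 8.8×10⁻⁶×1.1236 = 1.479192×10⁻⁵ m/K
ΔT = 1.80×10⁻³ / 1.479192×10⁻⁵ = 121.688 K
T = 17.0 + 121.688 = 138.688 °C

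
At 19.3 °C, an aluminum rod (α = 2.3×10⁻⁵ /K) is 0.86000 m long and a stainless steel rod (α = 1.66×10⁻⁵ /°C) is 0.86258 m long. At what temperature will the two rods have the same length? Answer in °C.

L₁(1 + α₁ΔT) = L₂(1 + α₂ΔT) ⇒ ΔT = (L₂ − L₁)/(α₁L₁ − α₂L₂)
L₂ − L₁ = 0.86258 − 0.86000 = 2.58×10⁻³ m
α₁L₁ − α₂L₂ = 2.3×10⁻⁵×0.86000 − 1.66×10⁻⁵×0.86258 = 5.461172×10⁻⁶ m/K
ΔT = 2.58×10⁻³ / 5.461172×10⁻⁶ = 472.426 K
T = 19.3 + 472.426 = 491.726 °C

T = 491.7 °C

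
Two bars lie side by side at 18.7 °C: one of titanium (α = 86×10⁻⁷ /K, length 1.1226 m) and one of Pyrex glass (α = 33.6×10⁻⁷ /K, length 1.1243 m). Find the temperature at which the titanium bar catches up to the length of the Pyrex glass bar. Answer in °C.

T = 308.0 °C

Equal length when α₁L₁ΔT − α₂L₂ΔT = L₂ − L₁ = 1.70×10⁻³ m
α₁L₁ = 9.65436×10⁻⁶, α₂L₂ = 3.777648×10⁻⁶ → Δ(αL) = 5.876712×10⁻⁶ m/K
ΔT = 1.70×10⁻³ / 5.876712×10⁻⁶ = 289.277 K, so T = 18.7 + 289.277 = 307.977 °C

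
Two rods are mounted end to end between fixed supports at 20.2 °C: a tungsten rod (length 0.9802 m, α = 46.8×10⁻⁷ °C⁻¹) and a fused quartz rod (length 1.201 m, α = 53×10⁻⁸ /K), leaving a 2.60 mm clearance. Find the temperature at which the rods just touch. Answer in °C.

α₁L₁ = 4.587336×10⁻⁶ m/K, α₂L₂ = 6.3653×10⁻⁷ m/K → total 5.223866×10⁻⁶ m/K
ΔT = g/(α₁L₁+α₂L₂) = 2.60×10⁻³ / 5.223866×10⁻⁶ = 497.72 K
T = 20.2 + 497.72 = 517.92 °C

T = 518 °C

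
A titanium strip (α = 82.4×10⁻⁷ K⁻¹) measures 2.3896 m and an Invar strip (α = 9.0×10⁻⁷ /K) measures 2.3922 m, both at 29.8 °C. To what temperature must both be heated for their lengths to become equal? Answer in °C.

T = 178.1 °C

Equal length when α₁L₁ΔT − α₂L₂ΔT = L₂ − L₁ = 2.60×10⁻³ m
α₁L₁ = 1.9690304×10⁻⁵, α₂L₂ = 2.15298×10⁻⁶ → Δ(αL) = 1.7537324×10⁻⁵ m/K
ΔT = 2.60×10⁻³ / 1.7537324×10⁻⁵ = 148.255 K, so T = 29.8 + 148.255 = 178.055 °C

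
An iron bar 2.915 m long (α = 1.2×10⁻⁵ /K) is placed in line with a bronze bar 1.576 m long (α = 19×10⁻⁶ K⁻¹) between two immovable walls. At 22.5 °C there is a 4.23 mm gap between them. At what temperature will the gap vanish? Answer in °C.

α₁L₁ = 3.498×10⁻⁵ m/K, α₂L₂ = 2.9944×10⁻⁵ m/K → total 6.4924×10⁻⁵ m/K
ΔT = g/(α₁L₁+α₂L₂) = 4.23×10⁻³ / 6.4924×10⁻⁵ = 65.153 K
T = 22.5 + 65.153 = 87.653 °C

T = 87.7 °C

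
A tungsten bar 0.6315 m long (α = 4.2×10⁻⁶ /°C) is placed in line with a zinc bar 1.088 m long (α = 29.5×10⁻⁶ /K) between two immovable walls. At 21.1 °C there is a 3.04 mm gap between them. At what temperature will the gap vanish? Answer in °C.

T = 109 °C

Gap closes when ΔL₁ + ΔL₂ = 3.04 mm = 3.04×10⁻³ m
(α₁L₁ + α₂L₂)ΔT = g
α₁L₁ + α₂L₂ = 4.2×10⁻⁶×0.6315 + 29.5×10⁻⁶×1.088 = 3.47483×10⁻⁵ m/K
ΔT = 3.04×10⁻³ / 3.47483×10⁻⁵ = 87.49 K
T = 21.1 + 87.49 = 108.59 °C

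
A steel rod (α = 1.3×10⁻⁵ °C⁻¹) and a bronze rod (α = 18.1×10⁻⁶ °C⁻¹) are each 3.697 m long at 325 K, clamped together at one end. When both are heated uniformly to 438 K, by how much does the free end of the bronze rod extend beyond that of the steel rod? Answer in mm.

2.13 mm

ΔT = 113 K
steel: ΔL = 1.3×10⁻⁵ × 3.697 m × 113 = 5.4309×10⁻³ m = 5.4309 mm
bronze: ΔL = 18.1×10⁻⁶ × 3.697 m × 113 = 7.5615×10⁻³ m = 7.5615 mm
difference = 7.5615 − 5.4309 = 2.1306 mm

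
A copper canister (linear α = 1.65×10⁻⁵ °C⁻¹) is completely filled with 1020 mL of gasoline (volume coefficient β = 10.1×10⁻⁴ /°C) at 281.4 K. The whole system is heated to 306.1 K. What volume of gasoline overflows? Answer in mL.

24.2 mL

The canister also expands: β_container ≈ 3α = 4.95×10⁻⁵ /K
Net overflow = V₀(β_liq − 3α_cont)ΔT
β − 3α = 1.01×10⁻³ − 4.95×10⁻⁵ = 9.605×10⁻⁴ /K; ΔT = 24.7 K
ΔV = 1020 × 9.605×10⁻⁴ × 24.7 = 24.2 mL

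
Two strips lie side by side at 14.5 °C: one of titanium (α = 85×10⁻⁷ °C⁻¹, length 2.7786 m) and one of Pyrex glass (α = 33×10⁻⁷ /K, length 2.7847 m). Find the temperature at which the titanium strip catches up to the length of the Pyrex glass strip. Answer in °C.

L₁(1 + α₁ΔT) = L₂(1 + α₂ΔT) ⇒ ΔT = (L₂ − L₁)/(α₁L₁ − α₂L₂)
L₂ − L₁ = 2.7847 − 2.7786 = 6.10×10⁻³ m
α₁L₁ − α₂L₂ = 85×10⁻⁷×2.7786 − 33×10⁻⁷×2.7847 = 1.442859×10⁻⁵ m/K
ΔT = 6.10×10⁻³ / 1.442859×10⁻⁵ = 422.772 K
T = 14.5 + 422.772 = 437.272 °C

T = 437.3 °C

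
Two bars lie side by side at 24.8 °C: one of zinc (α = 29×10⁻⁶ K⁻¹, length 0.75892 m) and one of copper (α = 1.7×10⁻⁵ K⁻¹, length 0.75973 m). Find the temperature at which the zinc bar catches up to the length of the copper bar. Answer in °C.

L₁(1 + α₁ΔT) = L₂(1 + α₂ΔT) ⇒ ΔT = (L₂ − L₁)/(α₁L₁ − α₂L₂)
L₂ − L₁ = 0.75973 − 0.75892 = 8.10×10⁻⁴ m
α₁L₁ − α₂L₂ = 29×10⁻⁶×0.75892 − 1.7×10⁻⁵×0.75973 = 9.09327×10⁻⁶ m/K
ΔT = 8.10×10⁻⁴ / 9.09327×10⁻⁶ = 89.077 K
T = 24.8 + 89.077 = 113.877 °C

T = 113.9 °C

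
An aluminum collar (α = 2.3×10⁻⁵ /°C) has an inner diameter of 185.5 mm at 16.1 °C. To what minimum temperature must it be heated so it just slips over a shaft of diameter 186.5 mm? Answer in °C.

Required Δd = 186.5 − 185.5 = 1.0 mm
Δd = αd₀ΔT ⇒ ΔT = Δd/(αd₀) = 1.0 / (2.3×10⁻⁵ × 185.5) = 234.38 K
T_min = 16.1 + 234.38 = 250.48 °C

T = 250 °C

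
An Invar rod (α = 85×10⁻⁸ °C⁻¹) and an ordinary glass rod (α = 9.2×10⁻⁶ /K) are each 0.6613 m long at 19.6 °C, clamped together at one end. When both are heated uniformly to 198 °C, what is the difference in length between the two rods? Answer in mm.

0.985 mm

ΔT = 178.4 K
Invar: ΔL = 85×10⁻⁸ × 0.6613 m × 178.4 = 1.0028×10⁻⁴ m = 0.10028 mm
ordinary glass: ΔL = 9.2×10⁻⁶ × 0.6613 m × 178.4 = 1.0854×10⁻³ m = 1.0854 mm
difference = 1.0854 − 0.10028 = 0.98512 mm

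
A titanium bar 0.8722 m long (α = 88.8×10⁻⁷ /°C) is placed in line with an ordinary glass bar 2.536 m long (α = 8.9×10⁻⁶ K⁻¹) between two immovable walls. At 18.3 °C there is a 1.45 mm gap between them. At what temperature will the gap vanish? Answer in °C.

Gap closes when ΔL₁ + ΔL₂ = 1.45 mm = 1.45×10⁻³ m
(α₁L₁ + α₂L₂)ΔT = g
α₁L₁ + α₂L₂ = 88.8×10⁻⁷×0.8722 + 8.9×10⁻⁶×2.536 = 3.0315536×10⁻⁵ m/K
ΔT = 1.45×10⁻³ / 3.0315536×10⁻⁵ = 47.830 K
T = 18.3 + 47.830 = 66.130 °C

T = 66.1 °C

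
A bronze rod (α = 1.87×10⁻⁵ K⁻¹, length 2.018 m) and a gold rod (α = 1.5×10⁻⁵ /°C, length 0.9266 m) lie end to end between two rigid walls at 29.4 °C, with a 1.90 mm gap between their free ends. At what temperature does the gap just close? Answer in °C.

α₁L₁ = 3.77366×10⁻⁵ m/K, α₂L₂ = 1.3899×10⁻⁵ m/K → total 5.16356×10⁻⁵ m/K
ΔT = g/(α₁L₁+α₂L₂) = 1.90×10⁻³ / 5.16356×10⁻⁵ = 36.796 K
T = 29.4 + 36.796 = 66.196 °C

T = 66.2 °C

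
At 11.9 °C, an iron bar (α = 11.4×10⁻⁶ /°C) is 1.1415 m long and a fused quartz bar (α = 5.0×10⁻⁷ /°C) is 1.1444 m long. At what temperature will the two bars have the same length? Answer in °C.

T = 245.0 °C

L₁(1 + α₁ΔT) = L₂(1 + α₂ΔT) ⇒ ΔT = (L₂ − L₁)/(α₁L₁ − α₂L₂)
L₂ − L₁ = 1.1444 − 1.1415 = 2.90×10⁻³ m
α₁L₁ − α₂L₂ = 11.4×10⁻⁶×1.1415 − 5.0×10⁻⁷×1.1444 = 1.24409×10⁻⁵ m/K
ΔT = 2.90×10⁻³ / 1.24409×10⁻⁵ = 233.102 K
T = 11.9 + 233.102 = 245.002 °C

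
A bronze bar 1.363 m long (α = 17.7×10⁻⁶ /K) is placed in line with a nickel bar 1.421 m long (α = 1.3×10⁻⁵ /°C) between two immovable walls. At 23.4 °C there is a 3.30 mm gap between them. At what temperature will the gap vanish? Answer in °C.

Gap closes when ΔL₁ + ΔL₂ = 3.30 mm = 3.30×10⁻³ m
(α₁L₁ + α₂L₂)ΔT = g
α₁L₁ + α₂L₂ = 17.7×10⁻⁶×1.363 + 1.3×10⁻⁵×1.421 = 4.25981×10⁻⁵ m/K
ΔT = 3.30×10⁻³ / 4.25981×10⁻⁵ = 77.47 K
T = 23.4 + 77.47 = 100.87 °C

T = 101 °C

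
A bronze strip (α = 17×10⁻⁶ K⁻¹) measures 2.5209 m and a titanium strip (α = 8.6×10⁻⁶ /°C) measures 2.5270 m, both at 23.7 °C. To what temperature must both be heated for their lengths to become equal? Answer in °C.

T = 312.5 °C

Equal length when α₁L₁ΔT − α₂L₂ΔT = L₂ − L₁ = 6.10×10⁻³ m
α₁L₁ = 4.28553×10⁻⁵, α₂L₂ = 2.17322×10⁻⁵ → Δ(αL) = 2.11231×10⁻⁵ m/K
ΔT = 6.10×10⁻³ / 2.11231×10⁻⁵ = 288.783 K, so T = 23.7 + 288.783 = 312.483 °C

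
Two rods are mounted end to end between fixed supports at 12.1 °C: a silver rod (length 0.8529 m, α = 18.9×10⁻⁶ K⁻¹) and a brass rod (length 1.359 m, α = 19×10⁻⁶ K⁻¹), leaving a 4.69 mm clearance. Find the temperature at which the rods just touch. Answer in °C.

T = 124 °C

Gap closes when ΔL₁ + ΔL₂ = 4.69 mm = 4.69×10⁻³ m
(α₁L₁ + α₂L₂)ΔT = g
α₁L₁ + α₂L₂ = 18.9×10⁻⁶×0.8529 + 19×10⁻⁶×1.359 = 4.194081×10⁻⁵ m/K
ΔT = 4.69×10⁻³ / 4.194081×10⁻⁵ = 111.82 K
T = 12.1 + 111.82 = 123.92 °C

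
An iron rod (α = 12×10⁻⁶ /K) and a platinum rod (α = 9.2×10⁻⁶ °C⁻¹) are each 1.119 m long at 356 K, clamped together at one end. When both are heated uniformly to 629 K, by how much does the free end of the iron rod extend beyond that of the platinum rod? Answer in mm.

ΔT = 273 K
iron: ΔL = 12×10⁻⁶ × 1.119 m × 273 = 3.6658×10⁻³ m = 3.6658 mm
platinum: ΔL = 9.2×10⁻⁶ × 1.119 m × 273 = 2.8105×10⁻³ m = 2.8105 mm
difference = 3.6658 − 2.8105 = 0.8553 mm

0.855 mm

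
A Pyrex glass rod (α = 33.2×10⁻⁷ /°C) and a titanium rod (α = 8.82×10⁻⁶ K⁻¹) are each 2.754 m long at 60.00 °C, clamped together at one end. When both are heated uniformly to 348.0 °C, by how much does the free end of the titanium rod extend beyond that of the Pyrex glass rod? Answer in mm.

ΔT = 288.00 K
Pyrex glass: ΔL = 33.2×10⁻⁷ × 2.754 m × 288.00 = 2.6333×10⁻³ m = 2.6333 mm
titanium: ΔL = 8.82×10⁻⁶ × 2.754 m × 288.00 = 6.9956×10⁻³ m = 6.9956 mm
difference = 6.9956 − 2.6333 = 4.3623 mm

4.36 mm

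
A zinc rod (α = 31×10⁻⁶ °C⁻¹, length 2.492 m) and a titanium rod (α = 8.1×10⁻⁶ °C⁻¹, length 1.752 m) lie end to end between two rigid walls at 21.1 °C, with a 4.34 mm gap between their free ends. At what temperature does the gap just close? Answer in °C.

α₁L₁ = 7.7252×10⁻⁵ m/K, α₂L₂ = 1.41912×10⁻⁵ m/K → total 9.14432×10⁻⁵ m/K
ΔT = g/(α₁L₁+α₂L₂) = 4.34×10⁻³ / 9.14432×10⁻⁵ = 47.461 K
T = 21.1 + 47.461 = 68.561 °C

T = 68.6 °C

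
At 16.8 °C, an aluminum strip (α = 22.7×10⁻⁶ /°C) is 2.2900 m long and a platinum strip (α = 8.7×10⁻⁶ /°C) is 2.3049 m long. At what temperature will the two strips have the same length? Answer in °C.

T = 483.4 °C

Equal length when α₁L₁ΔT − α₂L₂ΔT = L₂ − L₁ = 1.49×10⁻² m
α₁L₁ = 5.1983×10⁻⁵, α₂L₂ = 2.005263×10⁻⁵ → Δ(αL) = 3.193037×10⁻⁵ m/K
ΔT = 1.49×10⁻² / 3.193037×10⁻⁵ = 466.640 K, so T = 16.8 + 466.640 = 483.440 °C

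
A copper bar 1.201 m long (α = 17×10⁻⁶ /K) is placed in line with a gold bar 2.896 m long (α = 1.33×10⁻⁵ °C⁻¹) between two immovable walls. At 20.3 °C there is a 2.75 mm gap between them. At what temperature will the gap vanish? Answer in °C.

T = 67.0 °C

α₁L₁ = 2.0417×10⁻⁵ m/K, α₂L₂ = 3.85168×10⁻⁵ m/K → total 5.89338×10⁻⁵ m/K
ΔT = g/(α₁L₁+α₂L₂) = 2.75×10⁻³ / 5.89338×10⁻⁵ = 46.663 K
T = 20.3 + 46.663 = 66.963 °C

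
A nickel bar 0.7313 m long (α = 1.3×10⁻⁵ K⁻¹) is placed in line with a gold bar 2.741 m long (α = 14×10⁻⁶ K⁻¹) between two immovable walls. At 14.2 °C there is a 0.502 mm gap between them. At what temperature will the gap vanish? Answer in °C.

T = 24.7 °C

Gap closes when ΔL₁ + ΔL₂ = 0.502 mm = 5.02×10⁻⁴ m
(α₁L₁ + α₂L₂)ΔT = g
α₁L₁ + α₂L₂ = 1.3×10⁻⁵×0.7313 + 14×10⁻⁶×2.741 = 4.78809×10⁻⁵ m/K
ΔT = 5.02×10⁻⁴ / 4.78809×10⁻⁵ = 10.484 K
T = 14.2 + 10.484 = 24.684 °C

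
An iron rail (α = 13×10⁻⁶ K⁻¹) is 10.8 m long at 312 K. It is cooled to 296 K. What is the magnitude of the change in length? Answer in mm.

|ΔT| = |296 − 312| = 16 K
ΔL = αL₀ΔT = (13×10⁻⁶)(10.8)(16) = 2.25×10⁻³ m

ΔL = 2.25 mm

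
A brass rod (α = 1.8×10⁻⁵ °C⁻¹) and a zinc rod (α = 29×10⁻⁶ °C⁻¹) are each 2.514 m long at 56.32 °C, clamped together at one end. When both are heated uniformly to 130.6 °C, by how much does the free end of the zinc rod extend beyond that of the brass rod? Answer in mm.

2.05 mm

ΔT = 74.28 K
brass: ΔL = 1.8×10⁻⁵ × 2.514 m × 74.28 = 3.3613×10⁻³ m = 3.3613 mm
zinc: ΔL = 29×10⁻⁶ × 2.514 m × 74.28 = 5.4155×10⁻³ m = 5.4155 mm
difference = 5.4155 − 3.3613 = 2.0542 mm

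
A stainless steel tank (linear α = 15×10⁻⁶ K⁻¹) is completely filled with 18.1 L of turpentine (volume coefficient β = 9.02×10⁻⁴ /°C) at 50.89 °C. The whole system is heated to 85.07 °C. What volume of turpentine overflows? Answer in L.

0.530 L

The tank also expands: β_container ≈ 3α = 4.5×10⁻⁵ /K
Net overflow = V₀(β_liq − 3α_cont)ΔT
β − 3α = 9.02×10⁻⁴ − 4.5×10⁻⁵ = 8.57×10⁻⁴ /K; ΔT = 34.18 K
ΔV = 18.1 × 8.57×10⁻⁴ × 34.18 = 0.530 L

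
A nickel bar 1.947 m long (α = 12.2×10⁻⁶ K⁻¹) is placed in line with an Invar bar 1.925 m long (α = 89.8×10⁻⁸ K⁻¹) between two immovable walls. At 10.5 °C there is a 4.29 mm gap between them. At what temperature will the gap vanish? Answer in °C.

α₁L₁ = 2.37534×10⁻⁵ m/K, α₂L₂ = 1.72865×10⁻⁶ m/K → total 2.548205×10⁻⁵ m/K
ΔT = g/(α₁L₁+α₂L₂) = 4.29×10⁻³ / 2.548205×10⁻⁵ = 168.35 K
T = 10.5 + 168.35 = 178.85 °C

T = 179 °C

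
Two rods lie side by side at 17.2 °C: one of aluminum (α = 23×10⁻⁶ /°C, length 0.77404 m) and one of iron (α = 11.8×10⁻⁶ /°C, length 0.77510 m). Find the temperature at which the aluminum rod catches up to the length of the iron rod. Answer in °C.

T = 139.6 °C

Equal length when α₁L₁ΔT − α₂L₂ΔT = L₂ − L₁ = 1.06×10⁻³ m
α₁L₁ = 1.780292×10⁻⁵, α₂L₂ = 9.14618×10⁻⁶ → Δ(αL) = 8.65674×10⁻⁶ m/K
ΔT = 1.06×10⁻³ / 8.65674×10⁻⁶ = 122.448 K, so T = 17.2 + 122.448 = 139.648 °C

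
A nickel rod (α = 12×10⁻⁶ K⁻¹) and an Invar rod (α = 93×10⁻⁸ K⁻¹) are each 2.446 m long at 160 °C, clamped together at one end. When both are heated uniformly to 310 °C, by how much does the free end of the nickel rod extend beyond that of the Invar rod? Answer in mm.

ΔT = 150 K
nickel: ΔL = 12×10⁻⁶ × 2.446 m × 150 = 4.4028×10⁻³ m = 4.4028 mm
Invar: ΔL = 93×10⁻⁸ × 2.446 m × 150 = 3.4122×10⁻⁴ m = 0.34122 mm
difference = 4.4028 − 0.34122 = 4.06158 mm

4.06 mm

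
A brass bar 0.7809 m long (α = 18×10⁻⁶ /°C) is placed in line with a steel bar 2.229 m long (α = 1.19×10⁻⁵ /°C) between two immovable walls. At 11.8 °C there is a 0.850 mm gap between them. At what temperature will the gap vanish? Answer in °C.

T = 32.7 °C

α₁L₁ = 1.40562×10⁻⁵ m/K, α₂L₂ = 2.65251×10⁻⁵ m/K → total 4.05813×10⁻⁵ m/K
ΔT = g/(α₁L₁+α₂L₂) = 8.50×10⁻⁴ / 4.05813×10⁻⁵ = 20.946 K
T = 11.8 + 20.946 = 32.746 °C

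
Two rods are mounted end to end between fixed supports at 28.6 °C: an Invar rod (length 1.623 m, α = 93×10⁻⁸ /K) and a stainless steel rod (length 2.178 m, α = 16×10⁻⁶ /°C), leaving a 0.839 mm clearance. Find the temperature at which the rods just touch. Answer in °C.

α₁L₁ = 1.50939×10⁻⁶ m/K, α₂L₂ = 3.4848×10⁻⁵ m/K → total 3.635739×10⁻⁵ m/K
ΔT = g/(α₁L₁+α₂L₂) = 8.39×10⁻⁴ / 3.635739×10⁻⁵ = 23.076 K
T = 28.6 + 23.076 = 51.676 °C

T = 51.7 °C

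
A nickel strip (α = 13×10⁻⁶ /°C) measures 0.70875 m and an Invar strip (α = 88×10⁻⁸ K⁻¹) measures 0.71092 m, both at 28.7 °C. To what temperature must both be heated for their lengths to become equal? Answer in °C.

T = 281.4 °C

L₁(1 + α₁ΔT) = L₂(1 + α₂ΔT) ⇒ ΔT = (L₂ − L₁)/(α₁L₁ − α₂L₂)
L₂ − L₁ = 0.71092 − 0.70875 = 2.17×10⁻³ m
α₁L₁ − α₂L₂ = 13×10⁻⁶×0.70875 − 88×10⁻⁸×0.71092 = 8.5881404×10⁻⁶ m/K
ΔT = 2.17×10⁻³ / 8.5881404×10⁻⁶ = 252.674 K
T = 28.7 + 252.674 = 281.374 °C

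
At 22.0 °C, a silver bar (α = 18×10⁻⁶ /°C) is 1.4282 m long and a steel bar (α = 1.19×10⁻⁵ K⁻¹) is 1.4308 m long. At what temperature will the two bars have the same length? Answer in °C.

T = 321.5 °C

L₁(1 + α₁ΔT) = L₂(1 + α₂ΔT) ⇒ ΔT = (L₂ − L₁)/(α₁L₁ − α₂L₂)
L₂ − L₁ = 1.4308 − 1.4282 = 2.60×10⁻³ m
α₁L₁ − α₂L₂ = 18×10⁻⁶×1.4282 − 1.19×10⁻⁵×1.4308 = 8.68108×10⁻⁶ m/K
ΔT = 2.60×10⁻³ / 8.68108×10⁻⁶ = 299.502 K
T = 22.0 + 299.502 = 321.502 °C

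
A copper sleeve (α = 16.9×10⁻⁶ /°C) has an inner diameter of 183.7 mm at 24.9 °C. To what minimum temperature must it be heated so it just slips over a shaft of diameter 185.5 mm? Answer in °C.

Required Δd = 185.5 − 183.7 = 1.8 mm
Δd = αd₀ΔT ⇒ ΔT = Δd/(αd₀) = 1.8 / (16.9×10⁻⁶ × 183.7) = 579.80 K
T_min = 24.9 + 579.80 = 604.70 °C

T = 605 °C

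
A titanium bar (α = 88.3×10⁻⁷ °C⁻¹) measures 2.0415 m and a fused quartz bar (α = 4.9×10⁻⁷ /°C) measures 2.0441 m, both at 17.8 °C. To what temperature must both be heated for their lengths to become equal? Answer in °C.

T = 170.5 °C

L₁(1 + α₁ΔT) = L₂(1 + α₂ΔT) ⇒ ΔT = (L₂ − L₁)/(α₁L₁ − α₂L₂)
L₂ − L₁ = 2.0441 − 2.0415 = 2.60×10⁻³ m
α₁L₁ − α₂L₂ = 88.3×10⁻⁷×2.0415 − 4.9×10⁻⁷×2.0441 = 1.7024836×10⁻⁵ m/K
ΔT = 2.60×10⁻³ / 1.7024836×10⁻⁵ = 152.718 K
T = 17.8 + 152.718 = 170.518 °C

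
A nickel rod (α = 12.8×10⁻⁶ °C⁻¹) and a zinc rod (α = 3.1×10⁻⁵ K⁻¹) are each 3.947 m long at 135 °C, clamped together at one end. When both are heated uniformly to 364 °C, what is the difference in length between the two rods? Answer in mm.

ΔT = 229 K
nickel: ΔL = 12.8×10⁻⁶ × 3.947 m × 229 = 1.1569×10⁻² m = 11.569 mm
zinc: ΔL = 3.1×10⁻⁵ × 3.947 m × 229 = 2.8020×10⁻² m = 28.020 mm
difference = 28.020 − 11.569 = 16.451 mm

16.5 mm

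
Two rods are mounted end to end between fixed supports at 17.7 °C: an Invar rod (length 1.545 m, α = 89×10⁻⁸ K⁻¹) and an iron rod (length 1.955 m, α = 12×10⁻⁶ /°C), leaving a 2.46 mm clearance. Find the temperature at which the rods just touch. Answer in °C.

Gap closes when ΔL₁ + ΔL₂ = 2.46 mm = 2.46×10⁻³ m
(α₁L₁ + α₂L₂)ΔT = g
α₁L₁ + α₂L₂ = 89×10⁻⁸×1.545 + 12×10⁻⁶×1.955 = 2.483505×10⁻⁵ m/K
ΔT = 2.46×10⁻³ / 2.483505×10⁻⁵ = 99.05 K
T = 17.7 + 99.05 = 116.75 °C

T = 117 °C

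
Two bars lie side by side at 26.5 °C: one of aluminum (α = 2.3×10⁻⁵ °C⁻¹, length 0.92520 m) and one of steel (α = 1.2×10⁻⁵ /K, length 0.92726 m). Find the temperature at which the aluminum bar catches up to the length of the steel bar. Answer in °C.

Equal length when α₁L₁ΔT − α₂L₂ΔT = L₂ − L₁ = 2.06×10⁻³ m
α₁L₁ = 2.12796×10⁻⁵, α₂L₂ = 1.112712×10⁻⁵ → Δ(αL) = 1.015248×10⁻⁵ m/K
ΔT = 2.06×10⁻³ / 1.015248×10⁻⁵ = 202.906 K, so T = 26.5 + 202.906 = 229.406 °C

T = 229.4 °C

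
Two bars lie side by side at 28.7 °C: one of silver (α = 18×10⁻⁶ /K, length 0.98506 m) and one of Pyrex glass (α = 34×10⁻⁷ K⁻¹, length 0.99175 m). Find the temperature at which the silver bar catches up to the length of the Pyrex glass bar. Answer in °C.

Equal length when α₁L₁ΔT − α₂L₂ΔT = L₂ − L₁ = 6.69×10⁻³ m
α₁L₁ = 1.773108×10⁻⁵, α₂L₂ = 3.37195×10⁻⁶ → Δ(αL) = 1.435913×10⁻⁵ m/K
ΔT = 6.69×10⁻³ / 1.435913×10⁻⁵ = 465.906 K, so T = 28.7 + 465.906 = 494.606 °C

T = 494.6 °C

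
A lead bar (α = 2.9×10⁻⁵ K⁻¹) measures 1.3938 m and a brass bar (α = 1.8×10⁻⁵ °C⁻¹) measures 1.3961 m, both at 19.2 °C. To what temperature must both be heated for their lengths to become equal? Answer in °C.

L₁(1 + α₁ΔT) = L₂(1 + α₂ΔT) ⇒ ΔT = (L₂ − L₁)/(α₁L₁ − α₂L₂)
L₂ − L₁ = 1.3961 − 1.3938 = 2.30×10⁻³ m
α₁L₁ − α₂L₂ = 2.9×10⁻⁵×1.3938 − 1.8×10⁻⁵×1.3961 = 1.52904×10⁻⁵ m/K
ΔT = 2.30×10⁻³ / 1.52904×10⁻⁵ = 150.421 K
T = 19.2 + 150.421 = 169.621 °C

T = 169.6 °C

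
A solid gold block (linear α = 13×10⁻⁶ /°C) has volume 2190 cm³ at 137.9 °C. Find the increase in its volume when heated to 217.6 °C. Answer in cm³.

Isotropic solid: β ≈ 3α = 3.9×10⁻⁵ /K; ΔT = 79.7 K
ΔV = 3αV₀ΔT = 3(13×10⁻⁶)(2190)(79.7) = 6.81 cm³

ΔV = 6.81 cm³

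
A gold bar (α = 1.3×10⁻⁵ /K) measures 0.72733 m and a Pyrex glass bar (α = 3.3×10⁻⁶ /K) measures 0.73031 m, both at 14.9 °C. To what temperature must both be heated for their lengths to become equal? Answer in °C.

T = 437.9 °C

Equal length when α₁L₁ΔT − α₂L₂ΔT = L₂ − L₁ = 2.98×10⁻³ m
α₁L₁ = 9.45529×10⁻⁶, α₂L₂ = 2.410023×10⁻⁶ → Δ(αL) = 7.045267×10⁻⁶ m/K
ΔT = 2.98×10⁻³ / 7.045267×10⁻⁶ = 422.979 K, so T = 14.9 + 422.979 = 437.879 °C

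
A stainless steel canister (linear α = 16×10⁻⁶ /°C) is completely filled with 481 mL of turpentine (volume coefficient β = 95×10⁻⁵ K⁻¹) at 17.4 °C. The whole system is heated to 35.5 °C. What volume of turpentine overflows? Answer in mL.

The canister also expands: β_container ≈ 3α = 4.8×10⁻⁵ /K
Net overflow = V₀(β_liq − 3α_cont)ΔT
β − 3α = 9.50×10⁻⁴ − 4.8×10⁻⁵ = 9.02×10⁻⁴ /K; ΔT = 18.1 K
ΔV = 481 × 9.02×10⁻⁴ × 18.1 = 7.85 mL

7.85 mL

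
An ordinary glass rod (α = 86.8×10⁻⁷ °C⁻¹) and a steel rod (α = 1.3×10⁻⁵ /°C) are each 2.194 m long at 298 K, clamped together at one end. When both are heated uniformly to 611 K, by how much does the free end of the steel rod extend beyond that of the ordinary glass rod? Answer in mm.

2.97 mm

ΔT = 313 K
ordinary glass: ΔL = 86.8×10⁻⁷ × 2.194 m × 313 = 5.9607×10⁻³ m = 5.9607 mm
steel: ΔL = 1.3×10⁻⁵ × 2.194 m × 313 = 8.9274×10⁻³ m = 8.9274 mm
difference = 8.9274 − 5.9607 = 2.9667 mm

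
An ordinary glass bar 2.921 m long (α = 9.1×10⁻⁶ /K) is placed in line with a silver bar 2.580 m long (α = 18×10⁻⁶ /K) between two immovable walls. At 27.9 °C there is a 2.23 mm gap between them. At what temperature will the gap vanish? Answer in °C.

T = 58.4 °C

α₁L₁ = 2.65811×10⁻⁵ m/K, α₂L₂ = 4.644×10⁻⁵ m/K → total 7.30211×10⁻⁵ m/K
ΔT = g/(α₁L₁+α₂L₂) = 2.23×10⁻³ / 7.30211×10⁻⁵ = 30.539 K
T = 27.9 + 30.539 = 58.439 °C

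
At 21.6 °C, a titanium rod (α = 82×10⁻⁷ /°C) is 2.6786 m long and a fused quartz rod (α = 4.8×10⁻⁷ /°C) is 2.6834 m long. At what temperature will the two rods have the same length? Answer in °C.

L₁(1 + α₁ΔT) = L₂(1 + α₂ΔT) ⇒ ΔT = (L₂ − L₁)/(α₁L₁ − α₂L₂)
L₂ − L₁ = 2.6834 − 2.6786 = 4.80×10⁻³ m
α₁L₁ − α₂L₂ = 82×10⁻⁷×2.6786 − 4.8×10⁻⁷×2.6834 = 2.0676488×10⁻⁵ m/K
ΔT = 4.80×10⁻³ / 2.0676488×10⁻⁵ = 232.148 K
T = 21.6 + 232.148 = 253.748 °C

T = 253.7 °C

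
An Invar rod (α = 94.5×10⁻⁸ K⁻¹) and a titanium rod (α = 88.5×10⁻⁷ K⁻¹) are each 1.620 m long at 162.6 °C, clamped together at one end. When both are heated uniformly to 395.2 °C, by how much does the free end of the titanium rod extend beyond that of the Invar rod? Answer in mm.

2.98 mm

ΔT = 232.6 K
Invar: ΔL = 94.5×10⁻⁸ × 1.620 m × 232.6 = 3.5609×10⁻⁴ m = 0.35609 mm
titanium: ΔL = 88.5×10⁻⁷ × 1.620 m × 232.6 = 3.3348×10⁻³ m = 3.3348 mm
difference = 3.3348 − 0.35609 = 2.97871 mm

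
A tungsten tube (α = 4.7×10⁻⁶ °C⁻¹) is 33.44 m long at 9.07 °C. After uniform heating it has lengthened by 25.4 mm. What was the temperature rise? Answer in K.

ΔT = 162 K

ΔL = αL₀ΔT ⇒ ΔT = ΔL / (αL₀)
ΔT = 25.4×10⁻³ m / (4.7×10⁻⁶ × 33.44 m) = 161.61 K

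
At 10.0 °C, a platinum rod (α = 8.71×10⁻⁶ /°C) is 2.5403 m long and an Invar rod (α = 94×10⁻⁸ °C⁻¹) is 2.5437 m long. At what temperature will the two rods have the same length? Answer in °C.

Equal length when α₁L₁ΔT − α₂L₂ΔT = L₂ − L₁ = 3.40×10⁻³ m
α₁L₁ = 2.2126013×10⁻⁵, α₂L₂ = 2.391078×10⁻⁶ → Δ(αL) = 1.9734935×10⁻⁵ m/K
ΔT = 3.40×10⁻³ / 1.9734935×10⁻⁵ = 172.283 K, so T = 10.0 + 172.283 = 182.283 °C

T = 182.3 °C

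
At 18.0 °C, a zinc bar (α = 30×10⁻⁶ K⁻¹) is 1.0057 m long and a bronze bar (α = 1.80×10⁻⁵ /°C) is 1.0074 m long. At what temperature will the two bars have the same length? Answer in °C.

Equal length when α₁L₁ΔT − α₂L₂ΔT = L₂ − L₁ = 1.70×10⁻³ m
α₁L₁ = 3.0171×10⁻⁵, α₂L₂ = 1.81332×10⁻⁵ → Δ(αL) = 1.20378×10⁻⁵ m/K
ΔT = 1.70×10⁻³ / 1.20378×10⁻⁵ = 141.222 K, so T = 18.0 + 141.222 = 159.222 °C

T = 159.2 °C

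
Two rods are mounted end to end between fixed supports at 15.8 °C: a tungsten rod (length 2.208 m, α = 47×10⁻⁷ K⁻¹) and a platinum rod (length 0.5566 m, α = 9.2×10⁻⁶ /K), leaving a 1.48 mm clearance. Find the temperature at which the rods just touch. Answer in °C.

Gap closes when ΔL₁ + ΔL₂ = 1.48 mm = 1.48×10⁻³ m
(α₁L₁ + α₂L₂)ΔT = g
α₁L₁ + α₂L₂ = 47×10⁻⁷×2.208 + 9.2×10⁻⁶×0.5566 = 1.549832×10⁻⁵ m/K
ΔT = 1.48×10⁻³ / 1.549832×10⁻⁵ = 95.49 K
T = 15.8 + 95.49 = 111.29 °C

T = 111 °C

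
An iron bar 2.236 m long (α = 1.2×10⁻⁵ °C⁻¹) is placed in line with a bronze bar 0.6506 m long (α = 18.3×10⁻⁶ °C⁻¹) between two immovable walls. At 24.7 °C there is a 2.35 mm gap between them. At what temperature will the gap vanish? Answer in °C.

T = 85.4 °C

Gap closes when ΔL₁ + ΔL₂ = 2.35 mm = 2.35×10⁻³ m
(α₁L₁ + α₂L₂)ΔT = g
α₁L₁ + α₂L₂ = 1.2×10⁻⁵×2.236 + 18.3×10⁻⁶×0.6506 = 3.873798×10⁻⁵ m/K
ΔT = 2.35×10⁻³ / 3.873798×10⁻⁵ = 60.664 K
T = 24.7 + 60.664 = 85.364 °C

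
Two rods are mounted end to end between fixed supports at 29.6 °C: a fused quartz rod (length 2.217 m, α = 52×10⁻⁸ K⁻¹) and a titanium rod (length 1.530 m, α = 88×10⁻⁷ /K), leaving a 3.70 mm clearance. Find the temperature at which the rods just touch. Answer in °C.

T = 283 °C

Gap closes when ΔL₁ + ΔL₂ = 3.70 mm = 3.70×10⁻³ m
(α₁L₁ + α₂L₂)ΔT = g
α₁L₁ + α₂L₂ = 52×10⁻⁸×2.217 + 88×10⁻⁷×1.530 = 1.461684×10⁻⁵ m/K
ΔT = 3.70×10⁻³ / 1.461684×10⁻⁵ = 253.13 K
T = 29.6 + 253.13 = 282.73 °C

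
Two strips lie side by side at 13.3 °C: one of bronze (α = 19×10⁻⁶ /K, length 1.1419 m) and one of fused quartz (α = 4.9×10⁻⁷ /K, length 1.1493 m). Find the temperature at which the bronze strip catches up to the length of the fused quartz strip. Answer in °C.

Equal length when α₁L₁ΔT − α₂L₂ΔT = L₂ − L₁ = 7.40×10⁻³ m
α₁L₁ = 2.16961×10⁻⁵, α₂L₂ = 5.63157×10⁻⁷ → Δ(αL) = 2.1132943×10⁻⁵ m/K
ΔT = 7.40×10⁻³ / 2.1132943×10⁻⁵ = 350.164 K, so T = 13.3 + 350.164 = 363.464 °C

T = 363.5 °C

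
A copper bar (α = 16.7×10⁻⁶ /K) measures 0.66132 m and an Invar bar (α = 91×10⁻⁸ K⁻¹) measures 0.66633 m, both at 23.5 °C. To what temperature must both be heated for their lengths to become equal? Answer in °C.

Equal length when α₁L₁ΔT − α₂L₂ΔT = L₂ − L₁ = 5.01×10⁻³ m
α₁L₁ = 1.1044044×10⁻⁵, α₂L₂ = 6.063603×10⁻⁷ → Δ(αL) = 1.04376837×10⁻⁵ m/K
ΔT = 5.01×10⁻³ / 1.04376837×10⁻⁵ = 479.992 K, so T = 23.5 + 479.992 = 503.492 °C

T = 503.5 °C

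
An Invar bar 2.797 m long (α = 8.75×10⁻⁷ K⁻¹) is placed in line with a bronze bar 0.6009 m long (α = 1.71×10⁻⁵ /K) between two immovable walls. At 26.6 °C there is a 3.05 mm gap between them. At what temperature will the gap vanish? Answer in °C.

Gap closes when ΔL₁ + ΔL₂ = 3.05 mm = 3.05×10⁻³ m
(α₁L₁ + α₂L₂)ΔT = g
α₁L₁ + α₂L₂ = 8.75×10⁻⁷×2.797 + 1.71×10⁻⁵×0.6009 = 1.2722765×10⁻⁵ m/K
ΔT = 3.05×10⁻³ / 1.2722765×10⁻⁵ = 239.73 K
T = 26.6 + 239.73 = 266.33 °C

T = 266 °C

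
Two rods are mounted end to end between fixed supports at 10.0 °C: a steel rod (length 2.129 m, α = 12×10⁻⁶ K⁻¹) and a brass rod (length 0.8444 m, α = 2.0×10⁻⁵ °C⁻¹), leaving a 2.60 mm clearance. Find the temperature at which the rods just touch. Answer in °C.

T = 71.3 °C

Gap closes when ΔL₁ + ΔL₂ = 2.60 mm = 2.60×10⁻³ m
(α₁L₁ + α₂L₂)ΔT = g
α₁L₁ + α₂L₂ = 12×10⁻⁶×2.129 + 2.0×10⁻⁵×0.8444 = 4.2436×10⁻⁵ m/K
ΔT = 2.60×10⁻³ / 4.2436×10⁻⁵ = 61.269 K
T = 10.0 + 61.269 = 71.269 °C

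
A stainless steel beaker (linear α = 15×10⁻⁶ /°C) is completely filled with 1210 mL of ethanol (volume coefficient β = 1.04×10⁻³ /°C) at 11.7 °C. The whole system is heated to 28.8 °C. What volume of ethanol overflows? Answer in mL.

20.6 mL

The beaker also expands: β_container ≈ 3α = 4.5×10⁻⁵ /K
Net overflow = V₀(β_liq − 3α_cont)ΔT
β − 3α = 1.04×10⁻³ − 4.5×10⁻⁵ = 9.95×10⁻⁴ /K; ΔT = 17.1 K
ΔV = 1210 × 9.95×10⁻⁴ × 17.1 = 20.6 mL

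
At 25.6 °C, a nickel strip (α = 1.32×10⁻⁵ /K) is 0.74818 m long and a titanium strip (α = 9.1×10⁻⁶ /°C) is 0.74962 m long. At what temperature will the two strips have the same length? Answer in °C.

T = 497.0 °C

Equal length when α₁L₁ΔT − α₂L₂ΔT = L₂ − L₁ = 1.44×10⁻³ m
α₁L₁ = 9.875976×10⁻⁶, α₂L₂ = 6.821542×10⁻⁶ → Δ(αL) = 3.054434×10⁻⁶ m/K
ΔT = 1.44×10⁻³ / 3.054434×10⁻⁶ = 471.446 K, so T = 25.6 + 471.446 = 497.046 °C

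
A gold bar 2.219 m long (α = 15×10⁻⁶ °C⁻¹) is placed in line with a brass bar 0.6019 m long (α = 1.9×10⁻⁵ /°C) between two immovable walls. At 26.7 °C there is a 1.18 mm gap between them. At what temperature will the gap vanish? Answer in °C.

T = 53.1 °C

Gap closes when ΔL₁ + ΔL₂ = 1.18 mm = 1.18×10⁻³ m
(α₁L₁ + α₂L₂)ΔT = g
α₁L₁ + α₂L₂ = 15×10⁻⁶×2.219 + 1.9×10⁻⁵×0.6019 = 4.47211×10⁻⁵ m/K
ΔT = 1.18×10⁻³ / 4.47211×10⁻⁵ = 26.386 K
T = 26.7 + 26.386 = 53.086 °C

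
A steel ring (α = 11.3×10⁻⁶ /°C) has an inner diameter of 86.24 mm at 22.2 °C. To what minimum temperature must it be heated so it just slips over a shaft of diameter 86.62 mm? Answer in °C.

Required Δd = 86.62 − 86.24 = 0.38 mm
Δd = αd₀ΔT ⇒ ΔT = Δd/(αd₀) = 0.38 / (11.3×10⁻⁶ × 86.24) = 389.94 K
T_min = 22.2 + 389.94 = 412.14 °C

T = 412 °C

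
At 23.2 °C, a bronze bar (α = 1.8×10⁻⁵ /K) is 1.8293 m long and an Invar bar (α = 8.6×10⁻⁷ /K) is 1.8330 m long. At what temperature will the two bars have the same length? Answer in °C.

L₁(1 + α₁ΔT) = L₂(1 + α₂ΔT) ⇒ ΔT = (L₂ − L₁)/(α₁L₁ − α₂L₂)
L₂ − L₁ = 1.8330 − 1.8293 = 3.70×10⁻³ m
α₁L₁ − α₂L₂ = 1.8×10⁻⁵×1.8293 − 8.6×10⁻⁷×1.8330 = 3.135102×10⁻⁵ m/K
ΔT = 3.70×10⁻³ / 3.135102×10⁻⁵ = 118.018 K
T = 23.2 + 118.018 = 141.218 °C

T = 141.2 °C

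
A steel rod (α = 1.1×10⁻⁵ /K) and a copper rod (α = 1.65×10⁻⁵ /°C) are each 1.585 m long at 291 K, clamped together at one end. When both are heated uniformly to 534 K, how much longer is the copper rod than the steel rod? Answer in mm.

ΔT = 243 K
steel: ΔL = 1.1×10⁻⁵ × 1.585 m × 243 = 4.2367×10⁻³ m = 4.2367 mm
copper: ΔL = 1.65×10⁻⁵ × 1.585 m × 243 = 6.3551×10⁻³ m = 6.3551 mm
difference = 6.3551 − 4.2367 = 2.1184 mm

2.12 mm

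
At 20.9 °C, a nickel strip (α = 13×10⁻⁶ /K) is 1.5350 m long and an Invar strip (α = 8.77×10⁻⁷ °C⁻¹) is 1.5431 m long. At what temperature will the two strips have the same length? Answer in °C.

L₁(1 + α₁ΔT) = L₂(1 + α₂ΔT) ⇒ ΔT = (L₂ − L₁)/(α₁L₁ − α₂L₂)
L₂ − L₁ = 1.5431 − 1.5350 = 8.10×10⁻³ m
α₁L₁ − α₂L₂ = 13×10⁻⁶×1.5350 − 8.77×10⁻⁷×1.5431 = 1.86017013×10⁻⁵ m/K
ΔT = 8.10×10⁻³ / 1.86017013×10⁻⁵ = 435.444 K
T = 20.9 + 435.444 = 456.344 °C

T = 456.3 °C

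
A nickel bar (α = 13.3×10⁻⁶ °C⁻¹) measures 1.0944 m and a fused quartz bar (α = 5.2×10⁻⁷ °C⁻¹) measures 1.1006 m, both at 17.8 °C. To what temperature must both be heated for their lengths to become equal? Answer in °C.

T = 461.2 °C

L₁(1 + α₁ΔT) = L₂(1 + α₂ΔT) ⇒ ΔT = (L₂ − L₁)/(α₁L₁ − α₂L₂)
L₂ − L₁ = 1.1006 − 1.0944 = 6.20×10⁻³ m
α₁L₁ − α₂L₂ = 13.3×10⁻⁶×1.0944 − 5.2×10⁻⁷×1.1006 = 1.3983208×10⁻⁵ m/K
ΔT = 6.20×10⁻³ / 1.3983208×10⁻⁵ = 443.389 K
T = 17.8 + 443.389 = 461.189 °C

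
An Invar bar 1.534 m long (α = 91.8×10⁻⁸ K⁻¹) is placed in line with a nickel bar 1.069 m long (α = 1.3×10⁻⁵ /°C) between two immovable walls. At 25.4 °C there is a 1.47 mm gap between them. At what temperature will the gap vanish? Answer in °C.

T = 121 °C

Gap closes when ΔL₁ + ΔL₂ = 1.47 mm = 1.47×10⁻³ m
(α₁L₁ + α₂L₂)ΔT = g
α₁L₁ + α₂L₂ = 91.8×10⁻⁸×1.534 + 1.3×10⁻⁵×1.069 = 1.5305212×10⁻⁵ m/K
ΔT = 1.47×10⁻³ / 1.5305212×10⁻⁵ = 96.05 K
T = 25.4 + 96.05 = 121.45 °C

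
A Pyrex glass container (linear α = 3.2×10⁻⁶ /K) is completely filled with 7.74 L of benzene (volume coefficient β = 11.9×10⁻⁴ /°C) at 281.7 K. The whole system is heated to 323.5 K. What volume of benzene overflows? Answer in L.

0.382 L

The container also expands: β_container ≈ 3α = 9.6×10⁻⁶ /K
Net overflow = V₀(β_liq − 3α_cont)ΔT
β − 3α = 1.19×10⁻³ − 9.6×10⁻⁶ = 1.1804×10⁻³ /K; ΔT = 41.8 K
ΔV = 7.74 × 1.1804×10⁻³ × 41.8 = 0.382 L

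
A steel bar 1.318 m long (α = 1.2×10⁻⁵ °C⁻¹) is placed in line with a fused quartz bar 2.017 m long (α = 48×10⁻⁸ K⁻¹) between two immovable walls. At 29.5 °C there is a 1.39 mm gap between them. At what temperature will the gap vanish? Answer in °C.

T = 112 °C

Gap closes when ΔL₁ + ΔL₂ = 1.39 mm = 1.39×10⁻³ m
(α₁L₁ + α₂L₂)ΔT = g
α₁L₁ + α₂L₂ = 1.2×10⁻⁵×1.318 + 48×10⁻⁸×2.017 = 1.678416×10⁻⁵ m/K
ΔT = 1.39×10⁻³ / 1.678416×10⁻⁵ = 82.82 K
T = 29.5 + 82.82 = 112.32 °C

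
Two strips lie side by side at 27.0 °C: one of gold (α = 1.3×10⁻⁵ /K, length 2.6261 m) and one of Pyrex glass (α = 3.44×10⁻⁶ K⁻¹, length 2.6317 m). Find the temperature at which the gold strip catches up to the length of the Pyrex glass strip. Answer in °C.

T = 250.2 °C

Equal length when α₁L₁ΔT − α₂L₂ΔT = L₂ − L₁ = 5.60×10⁻³ m
α₁L₁ = 3.41393×10⁻⁵, α₂L₂ = 9.053048×10⁻⁶ → Δ(αL) = 2.5086252×10⁻⁵ m/K
ΔT = 5.60×10⁻³ / 2.5086252×10⁻⁵ = 223.230 K, so T = 27.0 + 223.230 = 250.230 °C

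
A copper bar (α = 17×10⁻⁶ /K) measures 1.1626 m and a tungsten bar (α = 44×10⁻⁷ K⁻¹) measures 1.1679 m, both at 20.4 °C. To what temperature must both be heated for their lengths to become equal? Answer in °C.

L₁(1 + α₁ΔT) = L₂(1 + α₂ΔT) ⇒ ΔT = (L₂ − L₁)/(α₁L₁ − α₂L₂)
L₂ − L₁ = 1.1679 − 1.1626 = 5.30×10⁻³ m
α₁L₁ − α₂L₂ = 17×10⁻⁶×1.1626 − 44×10⁻⁷×1.1679 = 1.462544×10⁻⁵ m/K
ΔT = 5.30×10⁻³ / 1.462544×10⁻⁵ = 362.382 K
T = 20.4 + 362.382 = 382.782 °C

T = 382.8 °C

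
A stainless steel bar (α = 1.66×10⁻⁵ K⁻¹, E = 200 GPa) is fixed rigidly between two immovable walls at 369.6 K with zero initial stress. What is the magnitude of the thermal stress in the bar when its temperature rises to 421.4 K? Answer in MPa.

Fully constrained: the free strain ε = αΔT is blocked, so σ = Eε = EαΔT.
|ΔT| = 51.8 K
σ = 200×10⁹ × 1.66×10⁻⁵ × 51.8 = 1.72×10⁸ Pa

σ = 172 MPa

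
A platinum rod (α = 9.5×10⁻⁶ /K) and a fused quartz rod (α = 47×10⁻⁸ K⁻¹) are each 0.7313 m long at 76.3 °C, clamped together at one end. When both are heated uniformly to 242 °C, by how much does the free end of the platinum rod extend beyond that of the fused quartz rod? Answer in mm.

1.09 mm

ΔT = 165.7 K
platinum: ΔL = 9.5×10⁻⁶ × 0.7313 m × 165.7 = 1.1512×10⁻³ m = 1.1512 mm
fused quartz: ΔL = 47×10⁻⁸ × 0.7313 m × 165.7 = 5.6953×10⁻⁵ m = 0.056953 mm
difference = 1.1512 − 0.056953 = 1.094247 mm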